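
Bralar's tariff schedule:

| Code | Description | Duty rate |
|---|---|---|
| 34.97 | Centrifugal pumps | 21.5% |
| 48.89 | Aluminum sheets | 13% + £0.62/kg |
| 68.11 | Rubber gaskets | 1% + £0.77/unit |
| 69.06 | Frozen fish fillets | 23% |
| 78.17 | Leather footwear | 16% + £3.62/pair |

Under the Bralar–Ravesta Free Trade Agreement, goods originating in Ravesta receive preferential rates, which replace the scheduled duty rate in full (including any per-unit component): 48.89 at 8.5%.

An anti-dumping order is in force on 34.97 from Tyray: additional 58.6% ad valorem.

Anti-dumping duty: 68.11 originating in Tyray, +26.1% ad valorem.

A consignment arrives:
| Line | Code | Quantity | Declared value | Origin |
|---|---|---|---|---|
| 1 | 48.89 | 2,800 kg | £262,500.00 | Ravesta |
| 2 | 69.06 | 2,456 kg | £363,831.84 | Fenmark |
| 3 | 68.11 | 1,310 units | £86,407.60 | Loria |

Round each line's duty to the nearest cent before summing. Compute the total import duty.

Line 1 (48.89, Ravesta, 2,800 kg, £262,500.00):
Base rate for 48.89 is 13% + £0.62/kg.
Origin Ravesta qualifies under the Bralar–Ravesta agreement and 48.89 is covered: preferential rate 8.5% applies instead.
Duty = £262,500.00 × 8.5% = £22,312.50.
Line 2 (69.06, Fenmark, 2,456 kg, £363,831.84):
Base rate for 69.06 is 23%.
Duty = £363,831.84 × 23% = £83,681.32.
Line 3 (68.11, Loria, 1,310 units, £86,407.60):
Base rate for 68.11 is 1% + £0.77/unit.
The additional-duty order on 68.11 targets Tyray, not Loria; it does not apply.
Duty = £86,407.60 × 1% + 1,310 × £0.77 = £1,872.78.
Total = £22,312.50 + £83,681.32 + £1,872.78 = £107,866.60.

£107,866.60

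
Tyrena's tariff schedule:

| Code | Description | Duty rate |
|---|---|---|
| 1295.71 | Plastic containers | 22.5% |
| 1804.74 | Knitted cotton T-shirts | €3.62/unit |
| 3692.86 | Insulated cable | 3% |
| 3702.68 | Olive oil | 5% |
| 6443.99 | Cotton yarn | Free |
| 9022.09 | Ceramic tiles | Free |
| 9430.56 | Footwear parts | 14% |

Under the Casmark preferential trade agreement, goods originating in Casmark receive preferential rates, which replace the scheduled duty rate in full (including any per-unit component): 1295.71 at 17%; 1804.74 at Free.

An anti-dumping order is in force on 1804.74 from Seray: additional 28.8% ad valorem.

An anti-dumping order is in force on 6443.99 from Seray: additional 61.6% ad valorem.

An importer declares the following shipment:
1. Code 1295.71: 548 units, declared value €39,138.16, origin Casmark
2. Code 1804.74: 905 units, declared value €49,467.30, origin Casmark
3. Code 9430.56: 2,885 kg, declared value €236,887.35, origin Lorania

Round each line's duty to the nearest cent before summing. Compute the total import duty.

€39,817.72

Line 1 (1295.71, Casmark, 548 units, €39,138.16):
Base rate for 1295.71 is 22.5%.
Origin Casmark qualifies under the Tyrena–Casmark agreement and 1295.71 is covered: preferential rate 17% applies instead.
Duty = €39,138.16 × 17% = €6,653.49.
Line 2 (1804.74, Casmark, 905 units, €49,467.30):
Base rate for 1804.74 is €3.62/unit.
Origin Casmark qualifies under the Tyrena–Casmark agreement and 1804.74 is covered: preferential rate Free applies instead.
The additional-duty order on 1804.74 targets Seray, not Casmark; it does not apply.
Duty = €49,467.30 × 0% = €0.00.
Line 3 (9430.56, Lorania, 2,885 kg, €236,887.35):
Base rate for 9430.56 is 14%.
Duty = €236,887.35 × 14% = €33,164.23.
Total = €6,653.49 + €0.00 + €33,164.23 = €39,817.72.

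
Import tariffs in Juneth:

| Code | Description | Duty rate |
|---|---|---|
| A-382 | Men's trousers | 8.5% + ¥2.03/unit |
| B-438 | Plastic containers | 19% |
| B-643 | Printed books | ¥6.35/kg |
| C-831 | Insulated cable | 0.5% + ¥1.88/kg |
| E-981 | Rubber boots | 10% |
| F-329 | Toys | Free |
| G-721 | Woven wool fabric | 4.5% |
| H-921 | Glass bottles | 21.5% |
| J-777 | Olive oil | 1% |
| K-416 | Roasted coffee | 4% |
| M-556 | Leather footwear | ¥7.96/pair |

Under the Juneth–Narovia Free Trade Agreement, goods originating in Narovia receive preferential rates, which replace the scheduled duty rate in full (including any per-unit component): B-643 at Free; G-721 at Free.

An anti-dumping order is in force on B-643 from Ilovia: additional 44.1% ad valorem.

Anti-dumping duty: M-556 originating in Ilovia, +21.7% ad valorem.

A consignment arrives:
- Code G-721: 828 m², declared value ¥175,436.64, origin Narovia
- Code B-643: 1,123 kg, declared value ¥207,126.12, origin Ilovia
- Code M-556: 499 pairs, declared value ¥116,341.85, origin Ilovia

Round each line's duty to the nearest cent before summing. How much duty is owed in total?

¥127,691.89

Line 1 (G-721, Narovia, 828 m², ¥175,436.64):
Base rate for G-721 is 4.5%.
Origin Narovia qualifies under the Juneth–Narovia agreement and G-721 is covered: preferential rate Free applies instead.
Duty = ¥175,436.64 × 0% = ¥0.00.
Line 2 (B-643, Ilovia, 1,123 kg, ¥207,126.12):
Base rate for B-643 is ¥6.35/kg.
B-643 has an FTA preferential rate, but origin Ilovia is not Narovia; base rate stands.
Additional duty on B-643 from Ilovia: +44.1% ad valorem. Applied ad valorem rate = 44.1%.
Duty = ¥207,126.12 × 44.1% + 1,123 × ¥6.35 = ¥98,473.67.
Line 3 (M-556, Ilovia, 499 pairs, ¥116,341.85):
Base rate for M-556 is ¥7.96/pair.
Additional duty on M-556 from Ilovia: +21.7% ad valorem. Applied ad valorem rate = 21.7%.
Duty = ¥116,341.85 × 21.7% + 499 × ¥7.96 = ¥29,218.22.
Total = ¥0.00 + ¥98,473.67 + ¥29,218.22 = ¥127,691.89.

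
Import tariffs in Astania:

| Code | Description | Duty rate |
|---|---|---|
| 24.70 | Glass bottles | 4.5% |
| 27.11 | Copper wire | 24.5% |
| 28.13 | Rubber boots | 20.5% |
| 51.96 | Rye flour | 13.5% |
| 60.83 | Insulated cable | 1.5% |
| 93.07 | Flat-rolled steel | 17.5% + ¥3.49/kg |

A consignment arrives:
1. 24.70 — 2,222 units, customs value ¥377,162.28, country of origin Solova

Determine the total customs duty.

Line 1 (24.70, Solova, 2,222 units, ¥377,162.28):
Base rate for 24.70 is 4.5%.
Duty = ¥377,162.28 × 4.5% = ¥16,972.30.

¥16,972.30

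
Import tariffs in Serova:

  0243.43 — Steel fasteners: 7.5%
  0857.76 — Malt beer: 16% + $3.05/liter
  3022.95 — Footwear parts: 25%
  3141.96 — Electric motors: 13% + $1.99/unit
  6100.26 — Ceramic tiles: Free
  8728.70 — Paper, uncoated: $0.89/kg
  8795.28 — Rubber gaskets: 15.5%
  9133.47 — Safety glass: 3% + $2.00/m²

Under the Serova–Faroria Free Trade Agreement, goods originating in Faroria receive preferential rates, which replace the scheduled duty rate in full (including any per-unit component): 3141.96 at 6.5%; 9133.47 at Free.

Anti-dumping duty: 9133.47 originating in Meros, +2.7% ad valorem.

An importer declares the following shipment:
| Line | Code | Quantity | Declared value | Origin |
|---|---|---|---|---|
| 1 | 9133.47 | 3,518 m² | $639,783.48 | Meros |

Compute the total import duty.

Line 1 (9133.47, Meros, 3,518 m², $639,783.48):
Base rate for 9133.47 is 3% + $2.00/m².
9133.47 has an FTA preferential rate, but origin Meros is not Faroria; base rate stands.
Additional duty on 9133.47 from Meros: +2.7%. Applied ad valorem rate: 3% + 2.7% = 5.7%.
Duty = $639,783.48 × 5.7% + 3,518 × $2.00 = $43,503.66.

$43,503.66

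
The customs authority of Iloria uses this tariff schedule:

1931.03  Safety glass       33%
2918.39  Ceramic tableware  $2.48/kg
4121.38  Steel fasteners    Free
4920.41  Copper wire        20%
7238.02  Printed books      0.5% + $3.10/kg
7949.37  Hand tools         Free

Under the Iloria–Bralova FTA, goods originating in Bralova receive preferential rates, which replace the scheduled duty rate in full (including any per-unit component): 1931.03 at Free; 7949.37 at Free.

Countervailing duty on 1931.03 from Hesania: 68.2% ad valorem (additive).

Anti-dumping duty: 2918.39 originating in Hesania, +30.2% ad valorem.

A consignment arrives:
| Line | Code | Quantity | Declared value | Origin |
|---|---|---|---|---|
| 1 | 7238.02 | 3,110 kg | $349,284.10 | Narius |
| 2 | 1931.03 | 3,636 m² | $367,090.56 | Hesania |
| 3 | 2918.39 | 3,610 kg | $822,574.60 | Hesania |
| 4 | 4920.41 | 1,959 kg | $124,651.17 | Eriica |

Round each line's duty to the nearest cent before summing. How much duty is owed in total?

$665,183.63

Line 1 (7238.02, Narius, 3,110 kg, $349,284.10):
Base rate for 7238.02 is 0.5% + $3.10/kg.
Duty = $349,284.10 × 0.5% + 3,110 × $3.10 = $11,387.42.
Line 2 (1931.03, Hesania, 3,636 m², $367,090.56):
Base rate for 1931.03 is 33%.
1931.03 has an FTA preferential rate, but origin Hesania is not Bralova; base rate stands.
Additional duty on 1931.03 from Hesania: +68.2%. Applied ad valorem rate: 33% + 68.2% = 101.2%.
Duty = $367,090.56 × 101.2% = $371,495.65.
Line 3 (2918.39, Hesania, 3,610 kg, $822,574.60):
Base rate for 2918.39 is $2.48/kg.
Additional duty on 2918.39 from Hesania: +30.2% ad valorem. Applied ad valorem rate = 30.2%.
Duty = $822,574.60 × 30.2% + 3,610 × $2.48 = $257,370.33.
Line 4 (4920.41, Eriica, 1,959 kg, $124,651.17):
Base rate for 4920.41 is 20%.
Duty = $124,651.17 × 20% = $24,930.23.
Total = $11,387.42 + $371,495.65 + $257,370.33 + $24,930.23 = $665,183.63.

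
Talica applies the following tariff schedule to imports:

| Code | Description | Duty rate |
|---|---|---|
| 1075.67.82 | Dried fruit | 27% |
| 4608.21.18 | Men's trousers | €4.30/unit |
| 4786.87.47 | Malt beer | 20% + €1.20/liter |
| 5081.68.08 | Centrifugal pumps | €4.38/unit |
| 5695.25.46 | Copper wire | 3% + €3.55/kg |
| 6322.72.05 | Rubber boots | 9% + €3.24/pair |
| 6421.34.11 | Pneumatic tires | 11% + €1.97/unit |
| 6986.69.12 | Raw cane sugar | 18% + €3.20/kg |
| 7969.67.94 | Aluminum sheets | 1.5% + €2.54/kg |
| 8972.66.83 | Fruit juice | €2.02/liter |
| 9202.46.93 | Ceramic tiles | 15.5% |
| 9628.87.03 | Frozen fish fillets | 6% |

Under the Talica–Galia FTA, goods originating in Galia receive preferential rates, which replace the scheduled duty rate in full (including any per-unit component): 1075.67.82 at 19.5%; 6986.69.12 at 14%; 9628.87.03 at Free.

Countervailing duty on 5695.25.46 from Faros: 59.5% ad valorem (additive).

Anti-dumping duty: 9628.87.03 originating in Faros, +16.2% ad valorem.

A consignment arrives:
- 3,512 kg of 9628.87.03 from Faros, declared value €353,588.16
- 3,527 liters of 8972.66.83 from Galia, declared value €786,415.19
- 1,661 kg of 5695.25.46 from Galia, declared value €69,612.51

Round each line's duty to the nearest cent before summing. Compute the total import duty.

Line 1 (9628.87.03, Faros, 3,512 kg, €353,588.16):
Base rate for 9628.87.03 is 6%.
9628.87.03 has an FTA preferential rate, but origin Faros is not Galia; base rate stands.
Additional duty on 9628.87.03 from Faros: +16.2%. Applied ad valorem rate: 6% + 16.2% = 22.2%.
Duty = €353,588.16 × 22.2% = €78,496.57.
Line 2 (8972.66.83, Galia, 3,527 liters, €786,415.19):
Base rate for 8972.66.83 is €2.02/liter.
Origin Galia is the FTA partner but 8972.66.83 is not on the preference list; base rate stands.
Duty = 3,527 × €2.02 = €7,124.54.
Line 3 (5695.25.46, Galia, 1,661 kg, €69,612.51):
Base rate for 5695.25.46 is 3% + €3.55/kg.
Origin Galia is the FTA partner but 5695.25.46 is not on the preference list; base rate stands.
The additional-duty order on 5695.25.46 targets Faros, not Galia; it does not apply.
Duty = €69,612.51 × 3% + 1,661 × €3.55 = €7,984.93.
Total = €78,496.57 + €7,124.54 + €7,984.93 = €93,606.04.

€93,606.04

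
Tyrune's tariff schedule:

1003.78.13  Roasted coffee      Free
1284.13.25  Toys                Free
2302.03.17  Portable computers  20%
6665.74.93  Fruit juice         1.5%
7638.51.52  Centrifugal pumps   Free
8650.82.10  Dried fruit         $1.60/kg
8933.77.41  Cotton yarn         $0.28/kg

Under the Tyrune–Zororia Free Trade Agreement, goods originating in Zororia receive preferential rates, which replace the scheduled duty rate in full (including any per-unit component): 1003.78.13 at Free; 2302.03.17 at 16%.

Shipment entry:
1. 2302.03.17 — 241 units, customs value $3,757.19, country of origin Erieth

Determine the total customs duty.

$751.44

Line 1 (2302.03.17, Erieth, 241 units, $3,757.19):
Base rate for 2302.03.17 is 20%.
2302.03.17 has an FTA preferential rate, but origin Erieth is not Zororia; base rate stands.
Duty = $3,757.19 × 20% = $751.44.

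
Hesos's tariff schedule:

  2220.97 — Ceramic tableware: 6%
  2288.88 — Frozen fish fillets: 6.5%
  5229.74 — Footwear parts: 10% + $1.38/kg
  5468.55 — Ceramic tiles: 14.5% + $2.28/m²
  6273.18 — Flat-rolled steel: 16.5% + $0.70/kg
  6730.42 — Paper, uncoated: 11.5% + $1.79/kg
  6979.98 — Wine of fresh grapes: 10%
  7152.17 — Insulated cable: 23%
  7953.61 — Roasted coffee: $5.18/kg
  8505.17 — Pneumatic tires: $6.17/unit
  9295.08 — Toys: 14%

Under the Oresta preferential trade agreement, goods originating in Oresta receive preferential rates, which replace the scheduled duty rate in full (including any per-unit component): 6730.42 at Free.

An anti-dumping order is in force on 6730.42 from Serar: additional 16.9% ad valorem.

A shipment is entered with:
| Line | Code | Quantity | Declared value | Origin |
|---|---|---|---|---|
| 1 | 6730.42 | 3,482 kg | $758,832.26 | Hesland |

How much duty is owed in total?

$93,498.49

Line 1 (6730.42, Hesland, 3,482 kg, $758,832.26):
Base rate for 6730.42 is 11.5% + $1.79/kg.
6730.42 has an FTA preferential rate, but origin Hesland is not Oresta; base rate stands.
The additional-duty order on 6730.42 targets Serar, not Hesland; it does not apply.
Duty = $758,832.26 × 11.5% + 3,482 × $1.79 = $93,498.49.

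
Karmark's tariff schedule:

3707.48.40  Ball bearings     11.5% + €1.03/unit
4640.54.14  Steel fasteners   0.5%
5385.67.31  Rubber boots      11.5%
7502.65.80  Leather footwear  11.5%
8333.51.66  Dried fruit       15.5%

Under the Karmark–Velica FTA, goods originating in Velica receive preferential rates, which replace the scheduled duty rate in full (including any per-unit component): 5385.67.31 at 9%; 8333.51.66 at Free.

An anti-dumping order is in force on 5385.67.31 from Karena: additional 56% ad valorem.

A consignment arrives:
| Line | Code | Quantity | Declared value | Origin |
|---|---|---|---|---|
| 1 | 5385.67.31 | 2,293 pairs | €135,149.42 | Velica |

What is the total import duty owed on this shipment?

€12,163.45

Line 1 (5385.67.31, Velica, 2,293 pairs, €135,149.42):
Base rate for 5385.67.31 is 11.5%.
Origin Velica qualifies under the Karmark–Velica agreement and 5385.67.31 is covered: preferential rate 9% applies instead.
The additional-duty order on 5385.67.31 targets Karena, not Velica; it does not apply.
Duty = €135,149.42 × 9% = €12,163.45.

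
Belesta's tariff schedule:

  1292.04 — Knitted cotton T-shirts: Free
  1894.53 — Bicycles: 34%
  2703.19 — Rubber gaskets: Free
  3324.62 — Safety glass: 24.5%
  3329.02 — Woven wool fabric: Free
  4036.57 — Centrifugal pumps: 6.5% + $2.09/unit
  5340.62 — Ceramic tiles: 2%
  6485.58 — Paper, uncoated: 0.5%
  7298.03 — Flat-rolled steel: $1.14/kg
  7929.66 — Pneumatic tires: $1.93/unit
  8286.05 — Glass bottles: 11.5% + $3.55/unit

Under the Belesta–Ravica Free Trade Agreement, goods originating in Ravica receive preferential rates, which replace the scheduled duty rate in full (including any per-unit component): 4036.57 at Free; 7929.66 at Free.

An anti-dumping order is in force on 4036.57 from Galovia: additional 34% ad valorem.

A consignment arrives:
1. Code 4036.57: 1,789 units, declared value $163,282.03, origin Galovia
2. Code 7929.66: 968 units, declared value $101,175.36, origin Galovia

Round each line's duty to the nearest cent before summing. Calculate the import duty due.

Line 1 (4036.57, Galovia, 1,789 units, $163,282.03):
Base rate for 4036.57 is 6.5% + $2.09/unit.
4036.57 has an FTA preferential rate, but origin Galovia is not Ravica; base rate stands.
Additional duty on 4036.57 from Galovia: +34%. Applied ad valorem rate: 6.5% + 34% = 40.5%.
Duty = $163,282.03 × 40.5% + 1,789 × $2.09 = $69,868.23.
Line 2 (7929.66, Galovia, 968 units, $101,175.36):
Base rate for 7929.66 is $1.93/unit.
7929.66 has an FTA preferential rate, but origin Galovia is not Ravica; base rate stands.
Duty = 968 × $1.93 = $1,868.24.
Total = $69,868.23 + $1,868.24 = $71,736.47.

$71,736.47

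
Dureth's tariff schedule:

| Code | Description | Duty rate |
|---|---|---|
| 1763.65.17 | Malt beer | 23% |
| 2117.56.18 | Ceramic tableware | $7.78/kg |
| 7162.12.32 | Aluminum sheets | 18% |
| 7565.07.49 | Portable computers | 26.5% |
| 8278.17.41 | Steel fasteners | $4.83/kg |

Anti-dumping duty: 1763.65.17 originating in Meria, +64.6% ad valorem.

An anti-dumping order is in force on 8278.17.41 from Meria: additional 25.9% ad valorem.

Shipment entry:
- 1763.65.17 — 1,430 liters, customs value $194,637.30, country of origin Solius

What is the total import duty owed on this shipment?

$44,766.58

Line 1 (1763.65.17, Solius, 1,430 liters, $194,637.30):
Base rate for 1763.65.17 is 23%.
The additional-duty order on 1763.65.17 targets Meria, not Solius; it does not apply.
Duty = $194,637.30 × 23% = $44,766.58.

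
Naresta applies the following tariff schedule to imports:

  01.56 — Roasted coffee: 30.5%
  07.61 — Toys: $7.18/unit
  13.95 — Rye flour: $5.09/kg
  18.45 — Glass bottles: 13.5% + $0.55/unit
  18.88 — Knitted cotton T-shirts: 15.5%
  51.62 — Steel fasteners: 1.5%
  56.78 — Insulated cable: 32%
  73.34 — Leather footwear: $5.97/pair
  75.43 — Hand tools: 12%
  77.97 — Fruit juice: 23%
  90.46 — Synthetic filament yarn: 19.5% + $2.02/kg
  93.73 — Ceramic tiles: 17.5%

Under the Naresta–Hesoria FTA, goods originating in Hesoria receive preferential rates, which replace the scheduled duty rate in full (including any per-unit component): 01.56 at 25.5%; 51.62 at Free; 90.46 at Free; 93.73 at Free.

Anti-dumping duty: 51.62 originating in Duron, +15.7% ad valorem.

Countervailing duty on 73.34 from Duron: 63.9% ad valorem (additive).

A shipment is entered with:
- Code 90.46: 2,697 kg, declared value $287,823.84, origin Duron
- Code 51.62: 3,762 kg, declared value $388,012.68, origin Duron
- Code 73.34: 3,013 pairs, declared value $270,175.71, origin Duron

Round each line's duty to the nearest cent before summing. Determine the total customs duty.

$318,941.66

Line 1 (90.46, Duron, 2,697 kg, $287,823.84):
Base rate for 90.46 is 19.5% + $2.02/kg.
90.46 has an FTA preferential rate, but origin Duron is not Hesoria; base rate stands.
Duty = $287,823.84 × 19.5% + 2,697 × $2.02 = $61,573.59.
Line 2 (51.62, Duron, 3,762 kg, $388,012.68):
Base rate for 51.62 is 1.5%.
51.62 has an FTA preferential rate, but origin Duron is not Hesoria; base rate stands.
Additional duty on 51.62 from Duron: +15.7%. Applied ad valorem rate: 1.5% + 15.7% = 17.2%.
Duty = $388,012.68 × 17.2% = $66,738.18.
Line 3 (73.34, Duron, 3,013 pairs, $270,175.71):
Base rate for 73.34 is $5.97/pair.
Additional duty on 73.34 from Duron: +63.9% ad valorem. Applied ad valorem rate = 63.9%.
Duty = $270,175.71 × 63.9% + 3,013 × $5.97 = $190,629.89.
Total = $61,573.59 + $66,738.18 + $190,629.89 = $318,941.66.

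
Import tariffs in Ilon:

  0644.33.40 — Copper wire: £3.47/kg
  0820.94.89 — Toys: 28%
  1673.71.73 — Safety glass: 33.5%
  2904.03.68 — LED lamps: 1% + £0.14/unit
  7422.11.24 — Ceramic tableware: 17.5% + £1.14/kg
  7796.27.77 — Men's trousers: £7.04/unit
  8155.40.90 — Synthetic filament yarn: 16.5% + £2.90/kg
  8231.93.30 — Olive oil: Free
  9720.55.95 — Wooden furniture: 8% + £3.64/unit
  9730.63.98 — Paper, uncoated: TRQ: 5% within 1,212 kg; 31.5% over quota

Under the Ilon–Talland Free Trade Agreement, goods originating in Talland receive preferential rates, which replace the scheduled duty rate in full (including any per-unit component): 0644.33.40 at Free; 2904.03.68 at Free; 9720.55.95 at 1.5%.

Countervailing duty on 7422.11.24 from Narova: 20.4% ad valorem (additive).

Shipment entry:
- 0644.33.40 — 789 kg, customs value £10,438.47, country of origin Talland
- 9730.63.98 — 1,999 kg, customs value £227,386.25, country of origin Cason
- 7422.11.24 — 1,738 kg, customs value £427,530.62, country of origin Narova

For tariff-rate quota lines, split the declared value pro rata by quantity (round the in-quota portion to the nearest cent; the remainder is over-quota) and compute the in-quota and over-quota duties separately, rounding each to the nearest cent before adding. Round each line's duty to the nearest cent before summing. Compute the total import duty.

£199,107.86

Line 1 (0644.33.40, Talland, 789 kg, £10,438.47):
Base rate for 0644.33.40 is £3.47/kg.
Origin Talland qualifies under the Ilon–Talland agreement and 0644.33.40 is covered: preferential rate Free applies instead.
Duty = £10,438.47 × 0% = £0.00.
Line 2 (9730.63.98, Cason, 1,999 kg, £227,386.25):
Code 9730.63.98 is under a tariff-rate quota (threshold 1,212 kg). In-quota: 1,212 kg at 5%; over-quota: 787 kg at 31.5%.
Pro-rata value split: in-quota = £227,386.25 × 1,212/1,999 = £137,865.00; over-quota = £227,386.25 − £137,865.00 = £89,521.25.
In-quota duty = £137,865.00 × 5% = £6,893.25. Over-quota duty = £89,521.25 × 31.5% = £28,199.19.
Line duty = £6,893.25 + £28,199.19 = £35,092.44.
Line 3 (7422.11.24, Narova, 1,738 kg, £427,530.62):
Base rate for 7422.11.24 is 17.5% + £1.14/kg.
Additional duty on 7422.11.24 from Narova: +20.4%. Applied ad valorem rate: 17.5% + 20.4% = 37.9%.
Duty = £427,530.62 × 37.9% + 1,738 × £1.14 = £164,015.42.
Total = £0.00 + £35,092.44 + £164,015.42 = £199,107.86.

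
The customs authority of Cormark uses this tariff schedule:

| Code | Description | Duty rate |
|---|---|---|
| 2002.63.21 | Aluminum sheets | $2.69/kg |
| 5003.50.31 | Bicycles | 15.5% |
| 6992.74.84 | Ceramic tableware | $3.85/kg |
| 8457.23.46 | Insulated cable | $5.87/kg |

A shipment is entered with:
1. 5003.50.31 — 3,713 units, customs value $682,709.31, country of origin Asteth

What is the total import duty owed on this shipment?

Line 1 (5003.50.31, Asteth, 3,713 units, $682,709.31):
Base rate for 5003.50.31 is 15.5%.
Duty = $682,709.31 × 15.5% = $105,819.94.

$105,819.94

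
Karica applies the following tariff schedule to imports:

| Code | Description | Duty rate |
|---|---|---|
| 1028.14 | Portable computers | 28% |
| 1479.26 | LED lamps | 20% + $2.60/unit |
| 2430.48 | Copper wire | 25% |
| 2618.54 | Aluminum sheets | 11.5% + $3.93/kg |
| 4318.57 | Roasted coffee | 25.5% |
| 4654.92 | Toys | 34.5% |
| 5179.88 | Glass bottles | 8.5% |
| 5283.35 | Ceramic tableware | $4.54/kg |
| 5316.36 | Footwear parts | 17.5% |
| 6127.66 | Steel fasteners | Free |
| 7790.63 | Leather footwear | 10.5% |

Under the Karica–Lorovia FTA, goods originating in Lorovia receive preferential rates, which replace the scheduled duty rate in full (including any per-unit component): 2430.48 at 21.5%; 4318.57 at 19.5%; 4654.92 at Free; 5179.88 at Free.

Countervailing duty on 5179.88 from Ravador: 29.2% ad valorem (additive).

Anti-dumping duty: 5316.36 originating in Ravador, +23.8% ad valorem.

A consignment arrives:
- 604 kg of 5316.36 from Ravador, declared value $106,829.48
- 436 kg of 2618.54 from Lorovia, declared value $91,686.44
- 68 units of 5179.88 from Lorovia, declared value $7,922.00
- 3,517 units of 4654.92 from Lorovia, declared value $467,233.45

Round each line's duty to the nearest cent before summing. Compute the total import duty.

Line 1 (5316.36, Ravador, 604 kg, $106,829.48):
Base rate for 5316.36 is 17.5%.
Additional duty on 5316.36 from Ravador: +23.8%. Applied ad valorem rate: 17.5% + 23.8% = 41.3%.
Duty = $106,829.48 × 41.3% = $44,120.58.
Line 2 (2618.54, Lorovia, 436 kg, $91,686.44):
Base rate for 2618.54 is 11.5% + $3.93/kg.
Origin Lorovia is the FTA partner but 2618.54 is not on the preference list; base rate stands.
Duty = $91,686.44 × 11.5% + 436 × $3.93 = $12,257.42.
Line 3 (5179.88, Lorovia, 68 units, $7,922.00):
Base rate for 5179.88 is 8.5%.
Origin Lorovia qualifies under the Karica–Lorovia agreement and 5179.88 is covered: preferential rate Free applies instead.
The additional-duty order on 5179.88 targets Ravador, not Lorovia; it does not apply.
Duty = $7,922.00 × 0% = $0.00.
Line 4 (4654.92, Lorovia, 3,517 units, $467,233.45):
Base rate for 4654.92 is 34.5%.
Origin Lorovia qualifies under the Karica–Lorovia agreement and 4654.92 is covered: preferential rate Free applies instead.
Duty = $467,233.45 × 0% = $0.00.
Total = $44,120.58 + $12,257.42 + $0.00 + $0.00 = $56,378.00.

$56,378.00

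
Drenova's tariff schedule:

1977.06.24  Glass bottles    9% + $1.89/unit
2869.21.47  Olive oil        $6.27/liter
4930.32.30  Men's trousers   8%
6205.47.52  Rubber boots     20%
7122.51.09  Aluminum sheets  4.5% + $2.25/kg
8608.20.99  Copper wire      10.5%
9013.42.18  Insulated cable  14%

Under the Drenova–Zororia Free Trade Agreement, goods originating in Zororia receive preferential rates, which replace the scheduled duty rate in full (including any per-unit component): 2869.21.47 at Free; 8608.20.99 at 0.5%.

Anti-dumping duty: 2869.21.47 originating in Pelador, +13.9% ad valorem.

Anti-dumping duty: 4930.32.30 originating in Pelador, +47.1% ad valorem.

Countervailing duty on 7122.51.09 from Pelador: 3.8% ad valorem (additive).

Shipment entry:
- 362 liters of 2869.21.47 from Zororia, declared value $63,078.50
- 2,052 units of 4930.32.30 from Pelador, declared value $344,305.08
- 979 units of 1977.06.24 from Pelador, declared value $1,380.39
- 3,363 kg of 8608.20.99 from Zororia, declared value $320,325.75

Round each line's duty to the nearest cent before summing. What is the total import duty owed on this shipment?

$193,288.28

Line 1 (2869.21.47, Zororia, 362 liters, $63,078.50):
Base rate for 2869.21.47 is $6.27/liter.
Origin Zororia qualifies under the Drenova–Zororia agreement and 2869.21.47 is covered: preferential rate Free applies instead.
The additional-duty order on 2869.21.47 targets Pelador, not Zororia; it does not apply.
Duty = $63,078.50 × 0% = $0.00.
Line 2 (4930.32.30, Pelador, 2,052 units, $344,305.08):
Base rate for 4930.32.30 is 8%.
Additional duty on 4930.32.30 from Pelador: +47.1%. Applied ad valorem rate: 8% + 47.1% = 55.1%.
Duty = $344,305.08 × 55.1% = $189,712.10.
Line 3 (1977.06.24, Pelador, 979 units, $1,380.39):
Base rate for 1977.06.24 is 9% + $1.89/unit.
Duty = $1,380.39 × 9% + 979 × $1.89 = $1,974.55.
Line 4 (8608.20.99, Zororia, 3,363 kg, $320,325.75):
Base rate for 8608.20.99 is 10.5%.
Origin Zororia qualifies under the Drenova–Zororia agreement and 8608.20.99 is covered: preferential rate 0.5% applies instead.
Duty = $320,325.75 × 0.5% = $1,601.63.
Total = $0.00 + $189,712.10 + $1,974.55 + $1,601.63 = $193,288.28.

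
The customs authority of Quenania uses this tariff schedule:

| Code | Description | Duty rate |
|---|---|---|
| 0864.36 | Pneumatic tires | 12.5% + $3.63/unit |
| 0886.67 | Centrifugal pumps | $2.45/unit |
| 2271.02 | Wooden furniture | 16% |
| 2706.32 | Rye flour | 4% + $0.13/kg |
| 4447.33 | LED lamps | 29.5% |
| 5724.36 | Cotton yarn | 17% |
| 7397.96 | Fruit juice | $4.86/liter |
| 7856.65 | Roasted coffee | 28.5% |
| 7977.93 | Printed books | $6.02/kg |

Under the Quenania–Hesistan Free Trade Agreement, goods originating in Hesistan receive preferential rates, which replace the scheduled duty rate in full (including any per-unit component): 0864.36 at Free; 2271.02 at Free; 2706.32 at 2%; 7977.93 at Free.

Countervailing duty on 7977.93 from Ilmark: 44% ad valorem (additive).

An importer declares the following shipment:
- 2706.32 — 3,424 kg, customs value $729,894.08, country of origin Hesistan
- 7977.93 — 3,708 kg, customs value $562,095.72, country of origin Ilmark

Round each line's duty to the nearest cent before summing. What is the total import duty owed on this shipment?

$284,242.16

Line 1 (2706.32, Hesistan, 3,424 kg, $729,894.08):
Base rate for 2706.32 is 4% + $0.13/kg.
Origin Hesistan qualifies under the Quenania–Hesistan agreement and 2706.32 is covered: preferential rate 2% applies instead.
Duty = $729,894.08 × 2% = $14,597.88.
Line 2 (7977.93, Ilmark, 3,708 kg, $562,095.72):
Base rate for 7977.93 is $6.02/kg.
7977.93 has an FTA preferential rate, but origin Ilmark is not Hesistan; base rate stands.
Additional duty on 7977.93 from Ilmark: +44% ad valorem. Applied ad valorem rate = 44%.
Duty = $562,095.72 × 44% + 3,708 × $6.02 = $269,644.28.
Total = $14,597.88 + $269,644.28 = $284,242.16.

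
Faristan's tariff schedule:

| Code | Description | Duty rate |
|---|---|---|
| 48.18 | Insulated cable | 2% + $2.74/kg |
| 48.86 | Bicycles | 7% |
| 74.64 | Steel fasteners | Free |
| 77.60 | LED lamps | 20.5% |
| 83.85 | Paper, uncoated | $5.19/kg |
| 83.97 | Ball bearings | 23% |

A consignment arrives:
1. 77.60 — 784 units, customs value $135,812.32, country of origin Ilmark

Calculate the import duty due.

$27,841.53

Line 1 (77.60, Ilmark, 784 units, $135,812.32):
Base rate for 77.60 is 20.5%.
Duty = $135,812.32 × 20.5% = $27,841.53.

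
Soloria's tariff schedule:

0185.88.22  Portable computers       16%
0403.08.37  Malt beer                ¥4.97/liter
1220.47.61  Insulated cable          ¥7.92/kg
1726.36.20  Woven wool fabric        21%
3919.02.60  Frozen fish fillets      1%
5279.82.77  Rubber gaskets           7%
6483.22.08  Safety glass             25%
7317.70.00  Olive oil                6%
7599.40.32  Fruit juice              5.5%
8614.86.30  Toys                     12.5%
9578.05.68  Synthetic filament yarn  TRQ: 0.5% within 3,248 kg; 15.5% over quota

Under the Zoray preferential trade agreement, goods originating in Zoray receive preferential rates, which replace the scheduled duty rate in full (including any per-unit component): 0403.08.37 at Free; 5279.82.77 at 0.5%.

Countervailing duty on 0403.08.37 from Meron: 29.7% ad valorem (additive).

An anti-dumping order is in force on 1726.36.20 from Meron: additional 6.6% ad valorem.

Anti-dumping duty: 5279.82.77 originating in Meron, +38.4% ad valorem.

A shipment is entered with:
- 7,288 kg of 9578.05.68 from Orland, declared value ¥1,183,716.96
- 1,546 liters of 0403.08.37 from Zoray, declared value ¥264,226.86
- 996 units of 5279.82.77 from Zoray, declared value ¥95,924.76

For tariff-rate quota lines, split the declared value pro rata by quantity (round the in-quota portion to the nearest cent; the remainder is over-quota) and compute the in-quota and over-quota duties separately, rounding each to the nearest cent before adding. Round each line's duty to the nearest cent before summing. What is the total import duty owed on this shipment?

¥104,824.72

Line 1 (9578.05.68, Orland, 7,288 kg, ¥1,183,716.96):
Code 9578.05.68 is under a tariff-rate quota (threshold 3,248 kg). In-quota: 3,248 kg at 0.5%; over-quota: 4,040 kg at 15.5%.
Pro-rata value split: in-quota = ¥1,183,716.96 × 3,248/7,288 = ¥527,540.16; over-quota = ¥1,183,716.96 − ¥527,540.16 = ¥656,176.80.
In-quota duty = ¥527,540.16 × 0.5% = ¥2,637.70. Over-quota duty = ¥656,176.80 × 15.5% = ¥101,707.40.
Line duty = ¥2,637.70 + ¥101,707.40 = ¥104,345.10.
Line 2 (0403.08.37, Zoray, 1,546 liters, ¥264,226.86):
Base rate for 0403.08.37 is ¥4.97/liter.
Origin Zoray qualifies under the Soloria–Zoray agreement and 0403.08.37 is covered: preferential rate Free applies instead.
The additional-duty order on 0403.08.37 targets Meron, not Zoray; it does not apply.
Duty = ¥264,226.86 × 0% = ¥0.00.
Line 3 (5279.82.77, Zoray, 996 units, ¥95,924.76):
Base rate for 5279.82.77 is 7%.
Origin Zoray qualifies under the Soloria–Zoray agreement and 5279.82.77 is covered: preferential rate 0.5% applies instead.
The additional-duty order on 5279.82.77 targets Meron, not Zoray; it does not apply.
Duty = ¥95,924.76 × 0.5% = ¥479.62.
Total = ¥104,345.10 + ¥0.00 + ¥479.62 = ¥104,824.72.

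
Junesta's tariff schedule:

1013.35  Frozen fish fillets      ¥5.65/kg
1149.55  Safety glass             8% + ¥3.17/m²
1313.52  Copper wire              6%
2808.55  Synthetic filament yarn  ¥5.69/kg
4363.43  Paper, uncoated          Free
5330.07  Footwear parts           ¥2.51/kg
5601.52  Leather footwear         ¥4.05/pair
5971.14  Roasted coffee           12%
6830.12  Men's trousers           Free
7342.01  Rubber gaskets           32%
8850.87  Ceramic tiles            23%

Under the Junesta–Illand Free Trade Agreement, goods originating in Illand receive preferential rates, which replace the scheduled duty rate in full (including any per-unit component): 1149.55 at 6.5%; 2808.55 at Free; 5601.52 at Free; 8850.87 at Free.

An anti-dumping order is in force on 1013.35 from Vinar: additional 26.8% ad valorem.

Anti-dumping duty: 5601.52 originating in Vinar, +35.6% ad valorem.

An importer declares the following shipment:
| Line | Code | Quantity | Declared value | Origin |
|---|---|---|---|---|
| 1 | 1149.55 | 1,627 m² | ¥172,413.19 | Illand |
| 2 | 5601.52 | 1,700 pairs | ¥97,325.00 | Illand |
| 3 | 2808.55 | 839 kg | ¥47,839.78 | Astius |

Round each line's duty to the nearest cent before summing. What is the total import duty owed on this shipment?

Line 1 (1149.55, Illand, 1,627 m², ¥172,413.19):
Base rate for 1149.55 is 8% + ¥3.17/m².
Origin Illand qualifies under the Junesta–Illand agreement and 1149.55 is covered: preferential rate 6.5% applies instead.
Duty = ¥172,413.19 × 6.5% = ¥11,206.86.
Line 2 (5601.52, Illand, 1,700 pairs, ¥97,325.00):
Base rate for 5601.52 is ¥4.05/pair.
Origin Illand qualifies under the Junesta–Illand agreement and 5601.52 is covered: preferential rate Free applies instead.
The additional-duty order on 5601.52 targets Vinar, not Illand; it does not apply.
Duty = ¥97,325.00 × 0% = ¥0.00.
Line 3 (2808.55, Astius, 839 kg, ¥47,839.78):
Base rate for 2808.55 is ¥5.69/kg.
2808.55 has an FTA preferential rate, but origin Astius is not Illand; base rate stands.
Duty = 839 × ¥5.69 = ¥4,773.91.
Total = ¥11,206.86 + ¥0.00 + ¥4,773.91 = ¥15,980.77.

¥15,980.77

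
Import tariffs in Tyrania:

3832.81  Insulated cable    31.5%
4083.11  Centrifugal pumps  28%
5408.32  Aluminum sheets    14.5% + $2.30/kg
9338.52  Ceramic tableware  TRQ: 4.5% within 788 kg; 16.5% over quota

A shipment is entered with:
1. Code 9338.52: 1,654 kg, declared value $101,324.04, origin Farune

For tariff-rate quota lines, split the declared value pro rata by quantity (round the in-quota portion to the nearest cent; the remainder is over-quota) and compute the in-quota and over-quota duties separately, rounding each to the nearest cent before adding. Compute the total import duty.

Line 1 (9338.52, Farune, 1,654 kg, $101,324.04):
Code 9338.52 is under a tariff-rate quota (threshold 788 kg). In-quota: 788 kg at 4.5%; over-quota: 866 kg at 16.5%.
Pro-rata value split: in-quota = $101,324.04 × 788/1,654 = $48,272.88; over-quota = $101,324.04 − $48,272.88 = $53,051.16.
In-quota duty = $48,272.88 × 4.5% = $2,172.28. Over-quota duty = $53,051.16 × 16.5% = $8,753.44.
Line duty = $2,172.28 + $8,753.44 = $10,925.72.

$10,925.72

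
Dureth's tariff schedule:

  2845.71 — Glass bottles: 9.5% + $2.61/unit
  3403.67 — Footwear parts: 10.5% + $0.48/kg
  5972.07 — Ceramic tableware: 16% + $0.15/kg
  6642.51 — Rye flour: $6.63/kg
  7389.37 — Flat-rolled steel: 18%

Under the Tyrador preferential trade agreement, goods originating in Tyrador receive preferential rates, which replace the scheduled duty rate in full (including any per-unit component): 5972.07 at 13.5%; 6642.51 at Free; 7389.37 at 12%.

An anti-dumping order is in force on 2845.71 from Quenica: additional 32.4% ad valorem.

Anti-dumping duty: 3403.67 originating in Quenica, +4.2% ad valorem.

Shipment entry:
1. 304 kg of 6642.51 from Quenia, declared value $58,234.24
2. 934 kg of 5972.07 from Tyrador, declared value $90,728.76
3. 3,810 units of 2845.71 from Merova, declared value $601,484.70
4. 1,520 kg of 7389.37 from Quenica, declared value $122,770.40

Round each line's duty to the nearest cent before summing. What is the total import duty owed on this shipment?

Line 1 (6642.51, Quenia, 304 kg, $58,234.24):
Base rate for 6642.51 is $6.63/kg.
6642.51 has an FTA preferential rate, but origin Quenia is not Tyrador; base rate stands.
Duty = 304 × $6.63 = $2,015.52.
Line 2 (5972.07, Tyrador, 934 kg, $90,728.76):
Base rate for 5972.07 is 16% + $0.15/kg.
Origin Tyrador qualifies under the Dureth–Tyrador agreement and 5972.07 is covered: preferential rate 13.5% applies instead.
Duty = $90,728.76 × 13.5% = $12,248.38.
Line 3 (2845.71, Merova, 3,810 units, $601,484.70):
Base rate for 2845.71 is 9.5% + $2.61/unit.
The additional-duty order on 2845.71 targets Quenica, not Merova; it does not apply.
Duty = $601,484.70 × 9.5% + 3,810 × $2.61 = $67,085.15.
Line 4 (7389.37, Quenica, 1,520 kg, $122,770.40):
Base rate for 7389.37 is 18%.
7389.37 has an FTA preferential rate, but origin Quenica is not Tyrador; base rate stands.
Duty = $122,770.40 × 18% = $22,098.67.
Total = $2,015.52 + $12,248.38 + $67,085.15 + $22,098.67 = $103,447.72.

$103,447.72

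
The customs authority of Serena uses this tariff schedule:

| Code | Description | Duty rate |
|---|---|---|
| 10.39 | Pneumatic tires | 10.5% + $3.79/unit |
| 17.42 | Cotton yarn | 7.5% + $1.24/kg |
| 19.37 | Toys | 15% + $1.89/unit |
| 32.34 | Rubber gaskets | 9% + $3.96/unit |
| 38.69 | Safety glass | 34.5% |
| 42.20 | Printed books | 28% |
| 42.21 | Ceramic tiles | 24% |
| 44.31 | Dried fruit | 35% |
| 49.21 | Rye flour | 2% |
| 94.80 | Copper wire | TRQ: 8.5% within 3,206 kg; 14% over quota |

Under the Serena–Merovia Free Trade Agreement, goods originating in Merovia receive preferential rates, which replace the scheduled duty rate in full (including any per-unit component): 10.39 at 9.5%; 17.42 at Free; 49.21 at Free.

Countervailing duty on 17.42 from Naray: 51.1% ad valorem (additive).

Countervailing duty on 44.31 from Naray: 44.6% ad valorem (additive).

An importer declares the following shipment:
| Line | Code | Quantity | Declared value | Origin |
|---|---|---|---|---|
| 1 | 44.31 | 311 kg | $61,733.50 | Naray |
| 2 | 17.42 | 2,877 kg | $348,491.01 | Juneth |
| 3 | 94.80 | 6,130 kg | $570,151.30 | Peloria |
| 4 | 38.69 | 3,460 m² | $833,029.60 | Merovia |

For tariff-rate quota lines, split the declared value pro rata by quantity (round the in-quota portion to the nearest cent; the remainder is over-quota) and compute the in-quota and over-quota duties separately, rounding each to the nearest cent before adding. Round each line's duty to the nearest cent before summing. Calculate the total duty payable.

Line 1 (44.31, Naray, 311 kg, $61,733.50):
Base rate for 44.31 is 35%.
Additional duty on 44.31 from Naray: +44.6%. Applied ad valorem rate: 35% + 44.6% = 79.6%.
Duty = $61,733.50 × 79.6% = $49,139.87.
Line 2 (17.42, Juneth, 2,877 kg, $348,491.01):
Base rate for 17.42 is 7.5% + $1.24/kg.
17.42 has an FTA preferential rate, but origin Juneth is not Merovia; base rate stands.
The additional-duty order on 17.42 targets Naray, not Juneth; it does not apply.
Duty = $348,491.01 × 7.5% + 2,877 × $1.24 = $29,704.31.
Line 3 (94.80, Peloria, 6,130 kg, $570,151.30):
Code 94.80 is under a tariff-rate quota (threshold 3,206 kg). In-quota: 3,206 kg at 8.5%; over-quota: 2,924 kg at 14%.
Pro-rata value split: in-quota = $570,151.30 × 3,206/6,130 = $298,190.06; over-quota = $570,151.30 − $298,190.06 = $271,961.24.
In-quota duty = $298,190.06 × 8.5% = $25,346.16. Over-quota duty = $271,961.24 × 14% = $38,074.57.
Line duty = $25,346.16 + $38,074.57 = $63,420.73.
Line 4 (38.69, Merovia, 3,460 m², $833,029.60):
Base rate for 38.69 is 34.5%.
Origin Merovia is the FTA partner but 38.69 is not on the preference list; base rate stands.
Duty = $833,029.60 × 34.5% = $287,395.21.
Total = $49,139.87 + $29,704.31 + $63,420.73 + $287,395.21 = $429,660.12.

$429,660.12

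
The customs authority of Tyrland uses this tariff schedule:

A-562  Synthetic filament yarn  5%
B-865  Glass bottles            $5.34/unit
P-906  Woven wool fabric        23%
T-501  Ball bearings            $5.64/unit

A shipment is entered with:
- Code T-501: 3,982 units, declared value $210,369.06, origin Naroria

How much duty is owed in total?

$22,458.48

Line 1 (T-501, Naroria, 3,982 units, $210,369.06):
Base rate for T-501 is $5.64/unit.
Duty = 3,982 × $5.64 = $22,458.48.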